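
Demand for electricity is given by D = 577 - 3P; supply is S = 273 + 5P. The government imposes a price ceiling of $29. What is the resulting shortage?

Shortage = 72

Equilibrium price would be P* = 38, so the ceiling at 29 binds.
At P = 29: D = 577 − 3(29) = 490, S = 273 + 5(29) = 418.
Shortage = 490 − 418 = 72.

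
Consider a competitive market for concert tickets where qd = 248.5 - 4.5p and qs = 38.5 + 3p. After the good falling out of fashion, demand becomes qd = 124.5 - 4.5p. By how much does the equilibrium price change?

Δp = -248/15

Original equilibrium: p* = 28, q* = 122.5.
New equilibrium: 124.5 - 4.5p = 38.5 + 3p, so 86 = 7.5p and p' = 172/15; q' = 124.5 − 4.5(172/15) = 72.9.
Change in price: 172/15 − 28 = -248/15.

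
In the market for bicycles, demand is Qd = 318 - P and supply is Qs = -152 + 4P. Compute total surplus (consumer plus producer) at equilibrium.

Total surplus = 31360

Equilibrium: 318 - P = -152 + 4P gives P* = 94, Q* = 224.
Demand choke price: P = 318; supply starts at P = 38.
CS = ½(318 − 94)(224) = 25088; PS = ½(94 − 38)(224) = 6272.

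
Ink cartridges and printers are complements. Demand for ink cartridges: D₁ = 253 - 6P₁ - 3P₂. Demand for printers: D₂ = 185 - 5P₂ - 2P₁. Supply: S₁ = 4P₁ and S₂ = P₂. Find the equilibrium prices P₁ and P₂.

Market 1: 253 - 6P₁ - 3P₂ = 4P₁ → 10P₁ + 3P₂ = 253.
Market 2: 6P₂ + 2P₁ = 185.
Eliminating P₂: 6×(1) − 3×(2) gives 54P₁ = 963, so P₁ = 107/6.
Back-substitute into (2): P₂ = (185 − 2×107/6) / 6 = 224/9.

P₁ = 107/6, P₂ = 224/9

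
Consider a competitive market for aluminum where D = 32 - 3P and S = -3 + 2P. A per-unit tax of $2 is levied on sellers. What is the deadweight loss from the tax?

Pre-tax equilibrium: P* = 7, Q* = 11.
Tax on sellers shifts supply to S = -3 + 2(P − 2) = -7 + 2P.
32 - 3P = -7 + 2P gives buyer price Pb = 7.8; sellers receive Ps = 7.8 − 2 = 5.8.
New quantity: Q = 32 − 3(7.8) = 8.6.
DWL = ½ × 2 × (11 − 8.6) = 2.4.

Deadweight loss = 2.4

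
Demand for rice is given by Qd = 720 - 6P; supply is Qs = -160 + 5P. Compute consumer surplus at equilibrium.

Consumer surplus = 4800

Equilibrium: 720 - 6P = -160 + 5P gives P* = 80, Q* = 240.
Demand choke price (Qd = 0): P = 120.
CS = ½(120 − 80)(240) = 4800.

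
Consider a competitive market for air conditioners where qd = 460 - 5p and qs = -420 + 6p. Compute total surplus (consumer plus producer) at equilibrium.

Equilibrium: 460 - 5p = -420 + 6p gives p* = 80, q* = 60.
Demand choke price: p = 92; supply starts at p = 70.
CS = ½(92 − 80)(60) = 360; PS = ½(80 − 70)(60) = 300.

Total surplus = 660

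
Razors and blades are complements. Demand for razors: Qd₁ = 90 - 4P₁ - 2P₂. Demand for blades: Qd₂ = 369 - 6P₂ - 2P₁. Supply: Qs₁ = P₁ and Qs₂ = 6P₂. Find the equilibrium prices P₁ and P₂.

P₁ = 171/28, P₂ = 1665/56

Market 1: 90 - 4P₁ - 2P₂ = P₁ → 5P₁ + 2P₂ = 90.
Market 2: 12P₂ + 2P₁ = 369.
Eliminating P₂: 12×(1) − 2×(2) gives 56P₁ = 342, so P₁ = 171/28.
Back-substitute into (2): P₂ = (369 − 2×171/28) / 12 = 1665/56.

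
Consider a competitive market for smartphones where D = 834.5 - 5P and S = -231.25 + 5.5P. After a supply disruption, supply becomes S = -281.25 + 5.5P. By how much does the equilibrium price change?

ΔP = 100/21

Original equilibrium: P* = 101.5, Q* = 327.
New equilibrium: 834.5 - 5P = -281.25 + 5.5P, so 1115.75 = 10.5P and P' = 4463/42; Q' = 834.5 − 5(4463/42) = 6367/21.
Change in price: 4463/42 − 101.5 = 100/21.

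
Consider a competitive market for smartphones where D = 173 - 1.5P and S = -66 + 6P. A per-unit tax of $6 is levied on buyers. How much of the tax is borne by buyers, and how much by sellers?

Pre-tax equilibrium: P* = 478/15, Q* = 125.2.
Tax on buyers shifts demand to D = 173 − 1.5(P + 6) = 164 - 1.5P.
164 - 1.5P = -66 + 6P gives seller price Ps = 92/3; buyers pay Pb = 92/3 + 6 = 110/3.
New quantity: Q = 173 − 1.5(110/3) = 118.
Buyer burden = 110/3 − 478/15 = 4.8; seller burden = 478/15 − 92/3 = 1.2.

Buyers bear $4.8, sellers bear $1.2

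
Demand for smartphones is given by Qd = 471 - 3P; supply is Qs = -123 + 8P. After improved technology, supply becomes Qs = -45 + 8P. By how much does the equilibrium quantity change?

ΔQ = 234/11

Original equilibrium: P* = 54, Q* = 309.
New equilibrium: 471 - 3P = -45 + 8P, so 516 = 11P and P' = 516/11; Q' = 471 − 3(516/11) = 3633/11.
Change in quantity: 3633/11 − 309 = 234/11.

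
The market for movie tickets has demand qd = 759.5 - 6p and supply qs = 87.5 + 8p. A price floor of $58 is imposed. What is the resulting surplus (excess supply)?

Surplus = 140

Equilibrium price would be p* = 48, so the floor at 58 binds.
At p = 58: qd = 411.5, qs = 551.5.
Surplus = 551.5 − 411.5 = 140.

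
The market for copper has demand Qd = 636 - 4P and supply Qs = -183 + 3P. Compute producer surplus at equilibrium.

Producer surplus = 4704

Equilibrium: 636 - 4P = -183 + 3P gives P* = 117, Q* = 168.
Supply starts at P = 61 (where Qs = 0).
PS = ½(117 − 61)(168) = 4704.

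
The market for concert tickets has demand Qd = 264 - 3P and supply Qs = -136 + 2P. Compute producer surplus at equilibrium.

Producer surplus = 144

Equilibrium: 264 - 3P = -136 + 2P gives P* = 80, Q* = 24.
Supply starts at P = 68 (where Qs = 0).
PS = ½(80 − 68)(24) = 144.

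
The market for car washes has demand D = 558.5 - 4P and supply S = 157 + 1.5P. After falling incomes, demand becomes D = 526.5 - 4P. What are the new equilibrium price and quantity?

P' = 739/11, Q' = 5671/22

Original equilibrium: P* = 73, Q* = 266.5.
New equilibrium: 526.5 - 4P = 157 + 1.5P, so 369.5 = 5.5P and P' = 739/11; Q' = 526.5 − 4(739/11) = 5671/22.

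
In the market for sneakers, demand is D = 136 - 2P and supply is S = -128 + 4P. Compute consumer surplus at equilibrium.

Consumer surplus = 576

Equilibrium: 136 - 2P = -128 + 4P gives P* = 44, Q* = 48.
Demand choke price (D = 0): P = 68.
CS = ½(68 − 44)(48) = 576.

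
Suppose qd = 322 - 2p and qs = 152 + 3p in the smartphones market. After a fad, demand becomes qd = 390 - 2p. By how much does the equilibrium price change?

Original equilibrium: p* = 34, q* = 254.
New equilibrium: 390 - 2p = 152 + 3p, so 238 = 5p and p' = 47.6; q' = 390 − 2(47.6) = 294.8.
Change in price: 47.6 − 34 = 13.6.

Δp = 13.6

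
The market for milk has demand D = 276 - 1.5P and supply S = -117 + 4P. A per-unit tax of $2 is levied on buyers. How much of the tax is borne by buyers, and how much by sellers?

Buyers bear 16/11, sellers bear 6/11

Pre-tax equilibrium: P* = 786/11, Q* = 1857/11.
Tax on buyers shifts demand to D = 276 − 1.5(P + 2) = 273 - 1.5P.
273 - 1.5P = -117 + 4P gives seller price Ps = 780/11; buyers pay Pb = 780/11 + 2 = 802/11.
New quantity: Q = 276 − 1.5(802/11) = 1833/11.
Buyer burden = 802/11 − 786/11 = 16/11; seller burden = 786/11 − 780/11 = 6/11.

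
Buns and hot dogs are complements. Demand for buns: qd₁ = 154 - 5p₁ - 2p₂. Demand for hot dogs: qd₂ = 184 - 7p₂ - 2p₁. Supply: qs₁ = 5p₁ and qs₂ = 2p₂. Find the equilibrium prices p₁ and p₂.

p₁ = 509/43, p₂ = 766/43

Market 1: 154 - 5p₁ - 2p₂ = 5p₁ → 10p₁ + 2p₂ = 154.
Market 2: 9p₂ + 2p₁ = 184.
Eliminating p₂: 9×(1) − 2×(2) gives 86p₁ = 1018, so p₁ = 509/43.
Back-substitute into (2): p₂ = (184 − 2×509/43) / 9 = 766/43.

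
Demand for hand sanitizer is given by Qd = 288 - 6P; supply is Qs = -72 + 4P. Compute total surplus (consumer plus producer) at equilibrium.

Equilibrium: 288 - 6P = -72 + 4P gives P* = 36, Q* = 72.
Demand choke price: P = 48; supply starts at P = 18.
CS = ½(48 − 36)(72) = 432; PS = ½(36 − 18)(72) = 648.

Total surplus = 1080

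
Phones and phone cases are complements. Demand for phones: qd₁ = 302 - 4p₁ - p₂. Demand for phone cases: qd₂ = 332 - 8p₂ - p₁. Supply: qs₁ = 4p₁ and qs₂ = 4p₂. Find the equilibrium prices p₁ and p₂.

Market 1: 302 - 4p₁ - p₂ = 4p₁ → 8p₁ + p₂ = 302.
Market 2: 12p₂ + p₁ = 332.
Eliminating p₂: 12×(1) − 1×(2) gives 95p₁ = 3292, so p₁ = 3292/95.
Back-substitute into (2): p₂ = (332 − 1×3292/95) / 12 = 2354/95.

p₁ = 3292/95, p₂ = 2354/95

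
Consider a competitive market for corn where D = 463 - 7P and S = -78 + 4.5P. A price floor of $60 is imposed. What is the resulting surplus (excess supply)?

Equilibrium price would be P* = 1082/23, so the floor at 60 binds.
At P = 60: D = 43, S = 192.
Surplus = 192 − 43 = 149.

Surplus = 149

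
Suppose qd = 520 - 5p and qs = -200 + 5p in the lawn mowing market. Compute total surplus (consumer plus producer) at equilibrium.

Equilibrium: 520 - 5p = -200 + 5p gives p* = 72, q* = 160.
Demand choke price: p = 104; supply starts at p = 40.
CS = ½(104 − 72)(160) = 2560; PS = ½(72 − 40)(160) = 2560.

Total surplus = 5120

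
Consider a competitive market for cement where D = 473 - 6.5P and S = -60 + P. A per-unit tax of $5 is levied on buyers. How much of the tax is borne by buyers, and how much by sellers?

Pre-tax equilibrium: P* = 1066/15, Q* = 166/15.
Tax on buyers shifts demand to D = 473 − 6.5(P + 5) = 440.5 - 6.5P.
440.5 - 6.5P = -60 + P gives seller price Ps = 1001/15; buyers pay Pb = 1001/15 + 5 = 1076/15.
New quantity: Q = 473 − 6.5(1076/15) = 101/15.
Buyer burden = 1076/15 − 1066/15 = 2/3; seller burden = 1066/15 − 1001/15 = 13/3.

Buyers bear 2/3, sellers bear 13/3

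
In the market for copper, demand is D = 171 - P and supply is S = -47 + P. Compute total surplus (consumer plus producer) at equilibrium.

Equilibrium: 171 - P = -47 + P gives P* = 109, Q* = 62.
Demand choke price: P = 171; supply starts at P = 47.
CS = ½(171 − 109)(62) = 1922; PS = ½(109 − 47)(62) = 1922.

Total surplus = 3844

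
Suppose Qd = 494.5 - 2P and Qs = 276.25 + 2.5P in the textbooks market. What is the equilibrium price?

P* = 48.5

Set Qd = Qs: 494.5 - 2P = 276.25 + 2.5P.
218.25 = 4.5P, so P* = 48.5.
Q* = 494.5 − 2(48.5) = 397.5.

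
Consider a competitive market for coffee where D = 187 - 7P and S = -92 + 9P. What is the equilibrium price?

P* = 17.4375

Set D = S: 187 - 7P = -92 + 9P.
279 = 16P, so P* = 17.4375.
Q* = 187 − 7(17.4375) = 64.9375.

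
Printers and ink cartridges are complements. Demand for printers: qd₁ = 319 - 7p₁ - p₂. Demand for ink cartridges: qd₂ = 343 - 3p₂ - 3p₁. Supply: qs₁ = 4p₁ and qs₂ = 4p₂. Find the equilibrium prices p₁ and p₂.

p₁ = 945/37, p₂ = 1408/37

Market 1: 319 - 7p₁ - p₂ = 4p₁ → 11p₁ + p₂ = 319.
Market 2: 7p₂ + 3p₁ = 343.
Eliminating p₂: 7×(1) − 1×(2) gives 74p₁ = 1890, so p₁ = 945/37.
Back-substitute into (2): p₂ = (343 − 3×945/37) / 7 = 1408/37.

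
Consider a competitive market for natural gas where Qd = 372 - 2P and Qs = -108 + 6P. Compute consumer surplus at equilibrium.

Consumer surplus = 15876

Equilibrium: 372 - 2P = -108 + 6P gives P* = 60, Q* = 252.
Demand choke price (Qd = 0): P = 186.
CS = ½(186 − 60)(252) = 15876.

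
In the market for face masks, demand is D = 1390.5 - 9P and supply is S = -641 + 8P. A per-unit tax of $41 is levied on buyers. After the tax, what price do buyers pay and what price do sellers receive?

Buyers pay 4719/34, sellers receive 3325/34

Pre-tax equilibrium: P* = 119.5, Q* = 315.
Tax on buyers shifts demand to D = 1390.5 − 9(P + 41) = 1021.5 - 9P.
1021.5 - 9P = -641 + 8P gives seller price Ps = 3325/34; buyers pay Pb = 3325/34 + 41 = 4719/34.
New quantity: Q = 1390.5 − 9(4719/34) = 2403/17.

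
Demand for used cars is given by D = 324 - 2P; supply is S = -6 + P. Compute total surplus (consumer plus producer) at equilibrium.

Total surplus = 8112

Equilibrium: 324 - 2P = -6 + P gives P* = 110, Q* = 104.
Demand choke price: P = 162; supply starts at P = 6.
CS = ½(162 − 110)(104) = 2704; PS = ½(110 − 6)(104) = 5408.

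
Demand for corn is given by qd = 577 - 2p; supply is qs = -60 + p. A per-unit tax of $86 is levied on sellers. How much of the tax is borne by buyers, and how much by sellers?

Buyers bear 86/3, sellers bear 172/3

Pre-tax equilibrium: p* = 637/3, q* = 457/3.
Tax on sellers shifts supply to qs = -60 + 1(p − 86) = -146 + p.
577 - 2p = -146 + p gives buyer price pb = 241; sellers receive ps = 241 − 86 = 155.
New quantity: q = 577 − 2(241) = 95.
Buyer burden = 241 − 637/3 = 86/3; seller burden = 637/3 − 155 = 172/3.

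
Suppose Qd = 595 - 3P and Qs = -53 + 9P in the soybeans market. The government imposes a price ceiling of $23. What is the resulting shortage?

Equilibrium price would be P* = 54, so the ceiling at 23 binds.
At P = 23: Qd = 595 − 3(23) = 526, Qs = -53 + 9(23) = 154.
Shortage = 526 − 154 = 372.

Shortage = 372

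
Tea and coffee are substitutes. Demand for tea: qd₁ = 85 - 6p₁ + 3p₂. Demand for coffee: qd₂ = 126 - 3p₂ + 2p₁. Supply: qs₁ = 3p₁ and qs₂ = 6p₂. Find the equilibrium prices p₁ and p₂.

p₁ = 15.24, p₂ = 1304/75

Market 1: 85 - 6p₁ + 3p₂ = 3p₁ → 9p₁ - 3p₂ = 85.
Market 2: 9p₂ - 2p₁ = 126.
Eliminating p₂: 9×(1) + 3×(2) gives 75p₁ = 1143, so p₁ = 15.24.
Back-substitute into (2): p₂ = (126 + 2×15.24) / 9 = 1304/75.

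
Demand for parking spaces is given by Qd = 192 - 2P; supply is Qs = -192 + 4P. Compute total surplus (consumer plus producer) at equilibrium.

Total surplus = 1536

Equilibrium: 192 - 2P = -192 + 4P gives P* = 64, Q* = 64.
Demand choke price: P = 96; supply starts at P = 48.
CS = ½(96 − 64)(64) = 1024; PS = ½(64 − 48)(64) = 512.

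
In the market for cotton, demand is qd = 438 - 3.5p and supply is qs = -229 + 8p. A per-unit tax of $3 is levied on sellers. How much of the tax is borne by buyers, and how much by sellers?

Buyers bear 48/23, sellers bear 21/23

Pre-tax equilibrium: p* = 58, q* = 235.
Tax on sellers shifts supply to qs = -229 + 8(p − 3) = -253 + 8p.
438 - 3.5p = -253 + 8p gives buyer price pb = 1382/23; sellers receive ps = 1382/23 − 3 = 1313/23.
New quantity: q = 438 − 3.5(1382/23) = 5237/23.
Buyer burden = 1382/23 − 58 = 48/23; seller burden = 58 − 1313/23 = 21/23.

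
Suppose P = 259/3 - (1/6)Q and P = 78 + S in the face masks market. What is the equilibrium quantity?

Set the two price expressions equal: 259/3 - (1/6)Q = 78 + Q.
25/3 = (7/6)Q, so Q* = 50/7.
P* = 259/3 − (1/6)(50/7) = 596/7.

Q* = 50/7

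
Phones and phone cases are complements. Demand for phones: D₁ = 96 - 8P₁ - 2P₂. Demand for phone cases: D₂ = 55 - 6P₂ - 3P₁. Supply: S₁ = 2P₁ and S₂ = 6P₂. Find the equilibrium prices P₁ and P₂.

Market 1: 96 - 8P₁ - 2P₂ = 2P₁ → 10P₁ + 2P₂ = 96.
Market 2: 12P₂ + 3P₁ = 55.
Eliminating P₂: 12×(1) − 2×(2) gives 114P₁ = 1042, so P₁ = 521/57.
Back-substitute into (2): P₂ = (55 − 3×521/57) / 12 = 131/57.

P₁ = 521/57, P₂ = 131/57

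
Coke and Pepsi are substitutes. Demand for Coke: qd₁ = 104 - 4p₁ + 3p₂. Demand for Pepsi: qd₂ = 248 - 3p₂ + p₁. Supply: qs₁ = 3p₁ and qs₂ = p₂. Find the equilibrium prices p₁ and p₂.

p₁ = 46.4, p₂ = 73.6

Market 1: 104 - 4p₁ + 3p₂ = 3p₁ → 7p₁ - 3p₂ = 104.
Market 2: 4p₂ - p₁ = 248.
Eliminating p₂: 4×(1) + 3×(2) gives 25p₁ = 1160, so p₁ = 46.4.
Back-substitute into (2): p₂ = (248 + 1×46.4) / 4 = 73.6.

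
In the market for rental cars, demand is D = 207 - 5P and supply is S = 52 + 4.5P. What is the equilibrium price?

Set D = S: 207 - 5P = 52 + 4.5P.
155 = 9.5P, so P* = 310/19.
Q* = 207 − 5(310/19) = 2383/19.

P* = 310/19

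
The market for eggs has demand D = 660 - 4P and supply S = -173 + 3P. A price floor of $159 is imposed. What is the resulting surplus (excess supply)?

Surplus = 280

Equilibrium price would be P* = 119, so the floor at 159 binds.
At P = 159: D = 24, S = 304.
Surplus = 304 − 24 = 280.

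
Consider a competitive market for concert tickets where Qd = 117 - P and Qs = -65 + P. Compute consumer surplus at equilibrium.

Consumer surplus = 338

Equilibrium: 117 - P = -65 + P gives P* = 91, Q* = 26.
Demand choke price (Qd = 0): P = 117.
CS = ½(117 − 91)(26) = 338.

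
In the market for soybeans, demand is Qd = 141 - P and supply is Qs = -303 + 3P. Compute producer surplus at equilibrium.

Producer surplus = 150

Equilibrium: 141 - P = -303 + 3P gives P* = 111, Q* = 30.
Supply starts at P = 101 (where Qs = 0).
PS = ½(111 − 101)(30) = 150.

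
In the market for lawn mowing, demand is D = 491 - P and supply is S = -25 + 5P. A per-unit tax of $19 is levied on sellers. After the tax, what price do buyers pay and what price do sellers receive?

Buyers pay 611/6, sellers receive 497/6

Pre-tax equilibrium: P* = 86, Q* = 405.
Tax on sellers shifts supply to S = -25 + 5(P − 19) = -120 + 5P.
491 - P = -120 + 5P gives buyer price Pb = 611/6; sellers receive Ps = 611/6 − 19 = 497/6.
New quantity: Q = 491 − 1(611/6) = 2335/6.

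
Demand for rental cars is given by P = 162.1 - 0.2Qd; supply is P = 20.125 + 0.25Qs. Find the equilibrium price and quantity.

Set the two price expressions equal: 162.1 - 0.2Q = 20.125 + 0.25Q.
141.975 = 0.45Q, so Q* = 315.5.
P* = 162.1 − (0.2)(315.5) = 99.

P* = 99, Q* = 315.5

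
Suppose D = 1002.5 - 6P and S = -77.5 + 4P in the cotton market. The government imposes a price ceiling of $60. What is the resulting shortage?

Equilibrium price would be P* = 108, so the ceiling at 60 binds.
At P = 60: D = 1002.5 − 6(60) = 642.5, S = -77.5 + 4(60) = 162.5.
Shortage = 642.5 − 162.5 = 480.

Shortage = 480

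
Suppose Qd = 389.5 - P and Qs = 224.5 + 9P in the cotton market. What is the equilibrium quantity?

Set Qd = Qs: 389.5 - P = 224.5 + 9P.
165 = 10P, so P* = 16.5.
Q* = 389.5 − 1(16.5) = 373.

Q* = 373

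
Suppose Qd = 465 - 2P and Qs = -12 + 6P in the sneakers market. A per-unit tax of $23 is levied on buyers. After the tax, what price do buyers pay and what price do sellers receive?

Buyers pay $76.875, sellers receive $53.875

Pre-tax equilibrium: P* = 59.625, Q* = 345.75.
Tax on buyers shifts demand to Qd = 465 − 2(P + 23) = 419 - 2P.
419 - 2P = -12 + 6P gives seller price Ps = 53.875; buyers pay Pb = 53.875 + 23 = 76.875.
New quantity: Q = 465 − 2(76.875) = 311.25.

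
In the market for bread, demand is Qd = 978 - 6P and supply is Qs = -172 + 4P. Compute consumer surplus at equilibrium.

Equilibrium: 978 - 6P = -172 + 4P gives P* = 115, Q* = 288.
Demand choke price (Qd = 0): P = 163.
CS = ½(163 − 115)(288) = 6912.

Consumer surplus = 6912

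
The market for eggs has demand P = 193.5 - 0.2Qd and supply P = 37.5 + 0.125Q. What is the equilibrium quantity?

Q* = 480

Set the two price expressions equal: 193.5 - 0.2Q = 37.5 + 0.125Q.
156 = 0.325Q, so Q* = 480.
P* = 193.5 − (0.2)(480) = 97.5.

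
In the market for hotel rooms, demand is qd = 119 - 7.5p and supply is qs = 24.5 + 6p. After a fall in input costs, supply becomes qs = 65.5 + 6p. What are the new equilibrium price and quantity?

p' = 107/27, q' = 1607/18

Original equilibrium: p* = 7, q* = 66.5.
New equilibrium: 119 - 7.5p = 65.5 + 6p, so 53.5 = 13.5p and p' = 107/27; q' = 119 − 7.5(107/27) = 1607/18.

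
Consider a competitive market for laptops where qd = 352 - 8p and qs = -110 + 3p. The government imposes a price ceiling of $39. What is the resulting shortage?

Equilibrium price would be p* = 42, so the ceiling at 39 binds.
At p = 39: qd = 352 − 8(39) = 40, qs = -110 + 3(39) = 7.
Shortage = 40 − 7 = 33.

Shortage = 33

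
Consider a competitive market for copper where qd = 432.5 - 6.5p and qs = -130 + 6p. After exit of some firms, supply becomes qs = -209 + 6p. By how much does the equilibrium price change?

Δp = 6.32

Original equilibrium: p* = 45, q* = 140.
New equilibrium: 432.5 - 6.5p = -209 + 6p, so 641.5 = 12.5p and p' = 51.32; q' = 432.5 − 6.5(51.32) = 98.92.
Change in price: 51.32 − 45 = 6.32.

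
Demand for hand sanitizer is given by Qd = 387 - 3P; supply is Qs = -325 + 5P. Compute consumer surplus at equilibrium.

Consumer surplus = 2400

Equilibrium: 387 - 3P = -325 + 5P gives P* = 89, Q* = 120.
Demand choke price (Qd = 0): P = 129.
CS = ½(129 − 89)(120) = 2400.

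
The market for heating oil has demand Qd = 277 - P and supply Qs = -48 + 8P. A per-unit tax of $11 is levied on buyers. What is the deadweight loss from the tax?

Deadweight loss = 484/9

Pre-tax equilibrium: P* = 325/9, Q* = 2168/9.
Tax on buyers shifts demand to Qd = 277 − 1(P + 11) = 266 - P.
266 - P = -48 + 8P gives seller price Ps = 314/9; buyers pay Pb = 314/9 + 11 = 413/9.
New quantity: Q = 277 − 1(413/9) = 2080/9.
DWL = ½ × 11 × (2168/9 − 2080/9) = 484/9.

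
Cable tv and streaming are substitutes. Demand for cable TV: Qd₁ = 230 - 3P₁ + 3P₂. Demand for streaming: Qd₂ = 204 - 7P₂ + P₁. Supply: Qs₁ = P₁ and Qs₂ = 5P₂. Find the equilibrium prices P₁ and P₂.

P₁ = 1124/15, P₂ = 1046/45

Market 1: 230 - 3P₁ + 3P₂ = P₁ → 4P₁ - 3P₂ = 230.
Market 2: 12P₂ - P₁ = 204.
Eliminating P₂: 12×(1) + 3×(2) gives 45P₁ = 3372, so P₁ = 1124/15.
Back-substitute into (2): P₂ = (204 + 1×1124/15) / 12 = 1046/45.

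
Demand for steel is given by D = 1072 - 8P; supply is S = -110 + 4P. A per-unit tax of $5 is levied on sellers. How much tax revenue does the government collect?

Pre-tax equilibrium: P* = 98.5, Q* = 284.
Tax on sellers shifts supply to S = -110 + 4(P − 5) = -130 + 4P.
1072 - 8P = -130 + 4P gives buyer price Pb = 601/6; sellers receive Ps = 601/6 − 5 = 571/6.
New quantity: Q = 1072 − 8(601/6) = 812/3.
Revenue = 5 × 812/3 = 4060/3.

Tax revenue = 4060/3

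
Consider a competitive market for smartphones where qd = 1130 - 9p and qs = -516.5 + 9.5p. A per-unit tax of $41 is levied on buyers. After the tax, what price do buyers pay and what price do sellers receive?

Pre-tax equilibrium: p* = 89, q* = 329.
Tax on buyers shifts demand to qd = 1130 − 9(p + 41) = 761 - 9p.
761 - 9p = -516.5 + 9.5p gives seller price ps = 2555/37; buyers pay pb = 2555/37 + 41 = 4072/37.
New quantity: q = 1130 − 9(4072/37) = 5162/37.

Buyers pay 4072/37, sellers receive 2555/37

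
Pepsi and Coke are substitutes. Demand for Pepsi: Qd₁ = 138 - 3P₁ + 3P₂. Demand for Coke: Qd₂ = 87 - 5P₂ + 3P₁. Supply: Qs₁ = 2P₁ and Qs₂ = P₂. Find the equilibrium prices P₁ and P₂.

Market 1: 138 - 3P₁ + 3P₂ = 2P₁ → 5P₁ - 3P₂ = 138.
Market 2: 6P₂ - 3P₁ = 87.
Eliminating P₂: 6×(1) + 3×(2) gives 21P₁ = 1089, so P₁ = 363/7.
Back-substitute into (2): P₂ = (87 + 3×363/7) / 6 = 283/7.

P₁ = 363/7, P₂ = 283/7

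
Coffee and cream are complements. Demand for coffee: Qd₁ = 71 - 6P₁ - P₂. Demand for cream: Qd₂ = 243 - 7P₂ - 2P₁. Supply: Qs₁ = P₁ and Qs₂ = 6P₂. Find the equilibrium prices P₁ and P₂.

P₁ = 680/89, P₂ = 1559/89

Market 1: 71 - 6P₁ - P₂ = P₁ → 7P₁ + P₂ = 71.
Market 2: 13P₂ + 2P₁ = 243.
Eliminating P₂: 13×(1) − 1×(2) gives 89P₁ = 680, so P₁ = 680/89.
Back-substitute into (2): P₂ = (243 − 2×680/89) / 13 = 1559/89.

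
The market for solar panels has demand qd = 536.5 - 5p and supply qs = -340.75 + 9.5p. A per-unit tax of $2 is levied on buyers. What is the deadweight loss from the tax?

Deadweight loss = 190/29

Pre-tax equilibrium: p* = 60.5, q* = 234.
Tax on buyers shifts demand to qd = 536.5 − 5(p + 2) = 526.5 - 5p.
526.5 - 5p = -340.75 + 9.5p gives seller price ps = 3469/58; buyers pay pb = 3469/58 + 2 = 3585/58.
New quantity: q = 536.5 − 5(3585/58) = 6596/29.
DWL = ½ × 2 × (234 − 6596/29) = 190/29.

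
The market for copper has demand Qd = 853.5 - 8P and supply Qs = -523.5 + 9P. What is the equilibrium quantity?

Set Qd = Qs: 853.5 - 8P = -523.5 + 9P.
1377 = 17P, so P* = 81.
Q* = 853.5 − 8(81) = 205.5.

Q* = 205.5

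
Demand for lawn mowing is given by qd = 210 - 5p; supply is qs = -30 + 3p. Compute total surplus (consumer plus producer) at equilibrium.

Equilibrium: 210 - 5p = -30 + 3p gives p* = 30, q* = 60.
Demand choke price: p = 42; supply starts at p = 10.
CS = ½(42 − 30)(60) = 360; PS = ½(30 − 10)(60) = 600.

Total surplus = 960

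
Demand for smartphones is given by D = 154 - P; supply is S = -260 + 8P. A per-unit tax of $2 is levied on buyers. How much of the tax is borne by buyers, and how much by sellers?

Buyers bear 16/9, sellers bear 2/9

Pre-tax equilibrium: P* = 46, Q* = 108.
Tax on buyers shifts demand to D = 154 − 1(P + 2) = 152 - P.
152 - P = -260 + 8P gives seller price Ps = 412/9; buyers pay Pb = 412/9 + 2 = 430/9.
New quantity: Q = 154 − 1(430/9) = 956/9.
Buyer burden = 430/9 − 46 = 16/9; seller burden = 46 − 412/9 = 2/9.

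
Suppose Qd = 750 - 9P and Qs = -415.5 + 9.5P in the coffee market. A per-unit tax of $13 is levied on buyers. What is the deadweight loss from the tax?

Pre-tax equilibrium: P* = 63, Q* = 183.
Tax on buyers shifts demand to Qd = 750 − 9(P + 13) = 633 - 9P.
633 - 9P = -415.5 + 9.5P gives seller price Ps = 2097/37; buyers pay Pb = 2097/37 + 13 = 2578/37.
New quantity: Q = 750 − 9(2578/37) = 4548/37.
DWL = ½ × 13 × (183 − 4548/37) = 28899/74.

Deadweight loss = 28899/74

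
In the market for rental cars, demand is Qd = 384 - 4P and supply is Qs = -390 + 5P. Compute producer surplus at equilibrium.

Equilibrium: 384 - 4P = -390 + 5P gives P* = 86, Q* = 40.
Supply starts at P = 78 (where Qs = 0).
PS = ½(86 − 78)(40) = 160.

Producer surplus = 160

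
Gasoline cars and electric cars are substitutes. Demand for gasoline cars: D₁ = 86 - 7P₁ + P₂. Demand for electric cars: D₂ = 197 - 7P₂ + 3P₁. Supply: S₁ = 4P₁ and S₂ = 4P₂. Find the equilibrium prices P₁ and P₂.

P₁ = 1143/118, P₂ = 2425/118

Market 1: 86 - 7P₁ + P₂ = 4P₁ → 11P₁ - P₂ = 86.
Market 2: 11P₂ - 3P₁ = 197.
Eliminating P₂: 11×(1) + 1×(2) gives 118P₁ = 1143, so P₁ = 1143/118.
Back-substitute into (2): P₂ = (197 + 3×1143/118) / 11 = 2425/118.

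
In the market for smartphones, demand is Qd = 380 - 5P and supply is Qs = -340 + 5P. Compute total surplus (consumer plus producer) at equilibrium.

Equilibrium: 380 - 5P = -340 + 5P gives P* = 72, Q* = 20.
Demand choke price: P = 76; supply starts at P = 68.
CS = ½(76 − 72)(20) = 40; PS = ½(72 − 68)(20) = 40.

Total surplus = 80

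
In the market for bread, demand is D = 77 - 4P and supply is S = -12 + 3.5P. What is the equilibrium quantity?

Q* = 443/15

Set D = S: 77 - 4P = -12 + 3.5P.
89 = 7.5P, so P* = 178/15.
Q* = 77 − 4(178/15) = 443/15.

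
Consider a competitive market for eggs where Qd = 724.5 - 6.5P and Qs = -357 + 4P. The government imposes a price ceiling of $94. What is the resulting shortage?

Shortage = 94.5

Equilibrium price would be P* = 103, so the ceiling at 94 binds.
At P = 94: Qd = 724.5 − 6.5(94) = 113.5, Qs = -357 + 4(94) = 19.
Shortage = 113.5 − 19 = 94.5.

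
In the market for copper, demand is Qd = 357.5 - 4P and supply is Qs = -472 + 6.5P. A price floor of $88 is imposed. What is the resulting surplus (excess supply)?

Equilibrium price would be P* = 79, so the floor at 88 binds.
At P = 88: Qd = 5.5, Qs = 100.
Surplus = 100 − 5.5 = 94.5.

Surplus = 94.5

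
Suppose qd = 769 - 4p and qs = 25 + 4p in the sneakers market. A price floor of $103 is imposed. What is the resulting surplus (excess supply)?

Surplus = 80

Equilibrium price would be p* = 93, so the floor at 103 binds.
At p = 103: qd = 357, qs = 437.
Surplus = 437 − 357 = 80.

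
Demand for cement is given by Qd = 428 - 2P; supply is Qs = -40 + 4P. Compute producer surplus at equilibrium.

Equilibrium: 428 - 2P = -40 + 4P gives P* = 78, Q* = 272.
Supply starts at P = 10 (where Qs = 0).
PS = ½(78 − 10)(272) = 9248.

Producer surplus = 9248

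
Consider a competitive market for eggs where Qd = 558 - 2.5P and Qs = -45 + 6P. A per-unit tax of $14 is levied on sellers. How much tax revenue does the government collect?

Pre-tax equilibrium: P* = 1206/17, Q* = 6471/17.
Tax on sellers shifts supply to Qs = -45 + 6(P − 14) = -129 + 6P.
558 - 2.5P = -129 + 6P gives buyer price Pb = 1374/17; sellers receive Ps = 1374/17 − 14 = 1136/17.
New quantity: Q = 558 − 2.5(1374/17) = 6051/17.
Revenue = 14 × 6051/17 = 84714/17.

Tax revenue = 84714/17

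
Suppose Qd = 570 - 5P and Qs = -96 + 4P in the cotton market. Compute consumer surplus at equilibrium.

Equilibrium: 570 - 5P = -96 + 4P gives P* = 74, Q* = 200.
Demand choke price (Qd = 0): P = 114.
CS = ½(114 − 74)(200) = 4000.

Consumer surplus = 4000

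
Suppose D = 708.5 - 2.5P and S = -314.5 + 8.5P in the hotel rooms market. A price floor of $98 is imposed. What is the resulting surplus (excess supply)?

Surplus = 55

Equilibrium price would be P* = 93, so the floor at 98 binds.
At P = 98: D = 463.5, S = 518.5.
Surplus = 518.5 − 463.5 = 55.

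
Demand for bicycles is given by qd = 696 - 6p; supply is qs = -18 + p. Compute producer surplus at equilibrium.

Producer surplus = 3528

Equilibrium: 696 - 6p = -18 + p gives p* = 102, q* = 84.
Supply starts at p = 18 (where qs = 0).
PS = ½(102 − 18)(84) = 3528.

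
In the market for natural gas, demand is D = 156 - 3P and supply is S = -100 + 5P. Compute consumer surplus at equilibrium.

Consumer surplus = 600

Equilibrium: 156 - 3P = -100 + 5P gives P* = 32, Q* = 60.
Demand choke price (D = 0): P = 52.
CS = ½(52 − 32)(60) = 600.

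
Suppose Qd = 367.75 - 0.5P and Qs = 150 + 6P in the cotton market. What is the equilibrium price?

Set Qd = Qs: 367.75 - 0.5P = 150 + 6P.
217.75 = 6.5P, so P* = 33.5.
Q* = 367.75 − 0.5(33.5) = 351.

P* = 33.5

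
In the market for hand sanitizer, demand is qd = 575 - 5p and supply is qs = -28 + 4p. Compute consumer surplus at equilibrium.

Equilibrium: 575 - 5p = -28 + 4p gives p* = 67, q* = 240.
Demand choke price (qd = 0): p = 115.
CS = ½(115 − 67)(240) = 5760.

Consumer surplus = 5760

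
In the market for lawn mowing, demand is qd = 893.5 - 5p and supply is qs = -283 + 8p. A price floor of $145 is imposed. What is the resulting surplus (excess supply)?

Equilibrium price would be p* = 90.5, so the floor at 145 binds.
At p = 145: qd = 168.5, qs = 877.
Surplus = 877 − 168.5 = 708.5.

Surplus = 708.5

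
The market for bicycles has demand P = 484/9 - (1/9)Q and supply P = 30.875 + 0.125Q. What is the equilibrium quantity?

Set the two price expressions equal: 484/9 - (1/9)Q = 30.875 + 0.125Q.
1649/72 = (17/72)Q, so Q* = 97.
P* = 484/9 − (1/9)(97) = 43.

Q* = 97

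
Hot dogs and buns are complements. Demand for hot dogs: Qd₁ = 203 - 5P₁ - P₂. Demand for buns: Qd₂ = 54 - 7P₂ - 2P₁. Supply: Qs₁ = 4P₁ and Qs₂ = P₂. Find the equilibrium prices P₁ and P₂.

P₁ = 157/7, P₂ = 8/7

Market 1: 203 - 5P₁ - P₂ = 4P₁ → 9P₁ + P₂ = 203.
Market 2: 8P₂ + 2P₁ = 54.
Eliminating P₂: 8×(1) − 1×(2) gives 70P₁ = 1570, so P₁ = 157/7.
Back-substitute into (2): P₂ = (54 − 2×157/7) / 8 = 8/7.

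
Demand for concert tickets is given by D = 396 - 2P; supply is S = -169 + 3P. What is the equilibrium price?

Set D = S: 396 - 2P = -169 + 3P.
565 = 5P, so P* = 113.
Q* = 396 − 2(113) = 170.

P* = 113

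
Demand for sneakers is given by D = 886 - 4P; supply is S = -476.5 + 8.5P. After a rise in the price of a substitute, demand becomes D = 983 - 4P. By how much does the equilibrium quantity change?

Original equilibrium: P* = 109, Q* = 450.
New equilibrium: 983 - 4P = -476.5 + 8.5P, so 1459.5 = 12.5P and P' = 116.76; Q' = 983 − 4(116.76) = 515.96.
Change in quantity: 515.96 − 450 = 65.96.

ΔQ = 65.96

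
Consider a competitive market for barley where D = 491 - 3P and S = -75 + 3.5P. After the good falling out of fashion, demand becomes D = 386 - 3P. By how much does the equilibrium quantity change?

ΔQ = -735/13

Original equilibrium: P* = 1132/13, Q* = 2987/13.
New equilibrium: 386 - 3P = -75 + 3.5P, so 461 = 6.5P and P' = 922/13; Q' = 386 − 3(922/13) = 2252/13.
Change in quantity: 2252/13 − 2987/13 = -735/13.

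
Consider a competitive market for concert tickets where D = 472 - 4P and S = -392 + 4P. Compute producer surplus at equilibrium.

Equilibrium: 472 - 4P = -392 + 4P gives P* = 108, Q* = 40.
Supply starts at P = 98 (where S = 0).
PS = ½(108 − 98)(40) = 200.

Producer surplus = 200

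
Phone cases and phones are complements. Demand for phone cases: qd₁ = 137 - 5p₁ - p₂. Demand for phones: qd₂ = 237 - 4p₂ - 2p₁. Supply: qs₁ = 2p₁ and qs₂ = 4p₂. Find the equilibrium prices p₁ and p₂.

p₁ = 859/54, p₂ = 1385/54

Market 1: 137 - 5p₁ - p₂ = 2p₁ → 7p₁ + p₂ = 137.
Market 2: 8p₂ + 2p₁ = 237.
Eliminating p₂: 8×(1) − 1×(2) gives 54p₁ = 859, so p₁ = 859/54.
Back-substitute into (2): p₂ = (237 − 2×859/54) / 8 = 1385/54.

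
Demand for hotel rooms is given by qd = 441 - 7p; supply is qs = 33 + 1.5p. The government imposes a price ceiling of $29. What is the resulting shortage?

Equilibrium price would be p* = 48, so the ceiling at 29 binds.
At p = 29: qd = 441 − 7(29) = 238, qs = 33 + 1.5(29) = 76.5.
Shortage = 238 − 76.5 = 161.5.

Shortage = 161.5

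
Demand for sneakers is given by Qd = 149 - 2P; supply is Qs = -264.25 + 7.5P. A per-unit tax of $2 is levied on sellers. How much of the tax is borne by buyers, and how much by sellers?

Buyers bear 30/19, sellers bear 8/19

Pre-tax equilibrium: P* = 43.5, Q* = 62.
Tax on sellers shifts supply to Qs = -264.25 + 7.5(P − 2) = -279.25 + 7.5P.
149 - 2P = -279.25 + 7.5P gives buyer price Pb = 1713/38; sellers receive Ps = 1713/38 − 2 = 1637/38.
New quantity: Q = 149 − 2(1713/38) = 1118/19.
Buyer burden = 1713/38 − 43.5 = 30/19; seller burden = 43.5 − 1637/38 = 8/19.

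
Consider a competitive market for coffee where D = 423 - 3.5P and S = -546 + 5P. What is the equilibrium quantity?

Set D = S: 423 - 3.5P = -546 + 5P.
969 = 8.5P, so P* = 114.
Q* = 423 − 3.5(114) = 24.

Q* = 24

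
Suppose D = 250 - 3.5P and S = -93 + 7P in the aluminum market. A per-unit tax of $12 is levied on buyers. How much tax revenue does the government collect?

Pre-tax equilibrium: P* = 98/3, Q* = 407/3.
Tax on buyers shifts demand to D = 250 − 3.5(P + 12) = 208 - 3.5P.
208 - 3.5P = -93 + 7P gives seller price Ps = 86/3; buyers pay Pb = 86/3 + 12 = 122/3.
New quantity: Q = 250 − 3.5(122/3) = 323/3.
Revenue = 12 × 323/3 = 1292.

Tax revenue = 1292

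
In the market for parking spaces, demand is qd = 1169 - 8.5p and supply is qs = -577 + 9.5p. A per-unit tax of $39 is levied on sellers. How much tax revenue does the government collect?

Pre-tax equilibrium: p* = 97, q* = 344.5.
Tax on sellers shifts supply to qs = -577 + 9.5(p − 39) = -947.5 + 9.5p.
1169 - 8.5p = -947.5 + 9.5p gives buyer price pb = 1411/12; sellers receive ps = 1411/12 − 39 = 943/12.
New quantity: q = 1169 − 8.5(1411/12) = 4069/24.
Revenue = 39 × 4069/24 = 6612.125.

Tax revenue = 6612.125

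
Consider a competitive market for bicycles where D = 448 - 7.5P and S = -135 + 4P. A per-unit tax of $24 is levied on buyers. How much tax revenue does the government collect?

Tax revenue = 2856/23

Pre-tax equilibrium: P* = 1166/23, Q* = 1559/23.
Tax on buyers shifts demand to D = 448 − 7.5(P + 24) = 268 - 7.5P.
268 - 7.5P = -135 + 4P gives seller price Ps = 806/23; buyers pay Pb = 806/23 + 24 = 1358/23.
New quantity: Q = 448 − 7.5(1358/23) = 119/23.
Revenue = 24 × 119/23 = 2856/23.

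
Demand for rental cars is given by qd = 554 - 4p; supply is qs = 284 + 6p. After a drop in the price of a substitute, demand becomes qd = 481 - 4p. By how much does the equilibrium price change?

Δp = -7.3

Original equilibrium: p* = 27, q* = 446.
New equilibrium: 481 - 4p = 284 + 6p, so 197 = 10p and p' = 19.7; q' = 481 − 4(19.7) = 402.2.
Change in price: 19.7 − 27 = -7.3.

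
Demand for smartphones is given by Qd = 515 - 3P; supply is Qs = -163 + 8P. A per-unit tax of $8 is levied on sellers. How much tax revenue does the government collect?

Tax revenue = 27512/11

Pre-tax equilibrium: P* = 678/11, Q* = 3631/11.
Tax on sellers shifts supply to Qs = -163 + 8(P − 8) = -227 + 8P.
515 - 3P = -227 + 8P gives buyer price Pb = 742/11; sellers receive Ps = 742/11 − 8 = 654/11.
New quantity: Q = 515 − 3(742/11) = 3439/11.
Revenue = 8 × 3439/11 = 27512/11.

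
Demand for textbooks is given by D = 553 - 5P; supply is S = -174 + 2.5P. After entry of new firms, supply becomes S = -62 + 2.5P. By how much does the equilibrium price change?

ΔP = -224/15

Original equilibrium: P* = 1454/15, Q* = 205/3.
New equilibrium: 553 - 5P = -62 + 2.5P, so 615 = 7.5P and P' = 82; Q' = 553 − 5(82) = 143.
Change in price: 82 − 1454/15 = -224/15.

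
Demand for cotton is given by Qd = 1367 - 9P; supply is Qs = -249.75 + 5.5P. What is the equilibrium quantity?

Set Qd = Qs: 1367 - 9P = -249.75 + 5.5P.
1616.75 = 14.5P, so P* = 111.5.
Q* = 1367 − 9(111.5) = 363.5.

Q* = 363.5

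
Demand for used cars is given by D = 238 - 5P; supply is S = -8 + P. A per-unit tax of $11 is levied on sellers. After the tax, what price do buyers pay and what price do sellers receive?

Buyers pay 257/6, sellers receive 191/6

Pre-tax equilibrium: P* = 41, Q* = 33.
Tax on sellers shifts supply to S = -8 + 1(P − 11) = -19 + P.
238 - 5P = -19 + P gives buyer price Pb = 257/6; sellers receive Ps = 257/6 − 11 = 191/6.
New quantity: Q = 238 − 5(257/6) = 143/6.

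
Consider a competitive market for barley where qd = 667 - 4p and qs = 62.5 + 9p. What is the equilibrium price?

Set qd = qs: 667 - 4p = 62.5 + 9p.
604.5 = 13p, so p* = 46.5.
q* = 667 − 4(46.5) = 481.

p* = 46.5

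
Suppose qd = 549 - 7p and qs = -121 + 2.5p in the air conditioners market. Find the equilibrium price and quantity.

p* = 1340/19, q* = 1051/19

Set qd = qs: 549 - 7p = -121 + 2.5p.
670 = 9.5p, so p* = 1340/19.
q* = 549 − 7(1340/19) = 1051/19.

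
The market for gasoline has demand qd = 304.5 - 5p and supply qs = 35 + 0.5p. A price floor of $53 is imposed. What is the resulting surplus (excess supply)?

Equilibrium price would be p* = 49, so the floor at 53 binds.
At p = 53: qd = 39.5, qs = 61.5.
Surplus = 61.5 − 39.5 = 22.

Surplus = 22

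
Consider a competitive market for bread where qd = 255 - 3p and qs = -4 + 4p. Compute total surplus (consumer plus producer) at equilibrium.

Total surplus = 6048

Equilibrium: 255 - 3p = -4 + 4p gives p* = 37, q* = 144.
Demand choke price: p = 85; supply starts at p = 1.
CS = ½(85 − 37)(144) = 3456; PS = ½(37 − 1)(144) = 2592.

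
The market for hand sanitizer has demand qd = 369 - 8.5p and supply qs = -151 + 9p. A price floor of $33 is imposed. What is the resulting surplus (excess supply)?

Surplus = 57.5

Equilibrium price would be p* = 208/7, so the floor at 33 binds.
At p = 33: qd = 88.5, qs = 146.
Surplus = 146 − 88.5 = 57.5.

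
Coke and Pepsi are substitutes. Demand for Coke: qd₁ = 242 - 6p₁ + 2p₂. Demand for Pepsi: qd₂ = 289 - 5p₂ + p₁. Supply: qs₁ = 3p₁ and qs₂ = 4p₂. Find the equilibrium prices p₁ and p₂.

p₁ = 2756/79, p₂ = 2843/79

Market 1: 242 - 6p₁ + 2p₂ = 3p₁ → 9p₁ - 2p₂ = 242.
Market 2: 9p₂ - p₁ = 289.
Eliminating p₂: 9×(1) + 2×(2) gives 79p₁ = 2756, so p₁ = 2756/79.
Back-substitute into (2): p₂ = (289 + 1×2756/79) / 9 = 2843/79.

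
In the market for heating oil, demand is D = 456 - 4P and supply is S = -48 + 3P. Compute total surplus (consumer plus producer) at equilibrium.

Equilibrium: 456 - 4P = -48 + 3P gives P* = 72, Q* = 168.
Demand choke price: P = 114; supply starts at P = 16.
CS = ½(114 − 72)(168) = 3528; PS = ½(72 − 16)(168) = 4704.

Total surplus = 8232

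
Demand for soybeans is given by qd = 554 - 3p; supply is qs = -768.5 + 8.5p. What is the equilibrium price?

p* = 115

Set qd = qs: 554 - 3p = -768.5 + 8.5p.
1322.5 = 11.5p, so p* = 115.
q* = 554 − 3(115) = 209.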